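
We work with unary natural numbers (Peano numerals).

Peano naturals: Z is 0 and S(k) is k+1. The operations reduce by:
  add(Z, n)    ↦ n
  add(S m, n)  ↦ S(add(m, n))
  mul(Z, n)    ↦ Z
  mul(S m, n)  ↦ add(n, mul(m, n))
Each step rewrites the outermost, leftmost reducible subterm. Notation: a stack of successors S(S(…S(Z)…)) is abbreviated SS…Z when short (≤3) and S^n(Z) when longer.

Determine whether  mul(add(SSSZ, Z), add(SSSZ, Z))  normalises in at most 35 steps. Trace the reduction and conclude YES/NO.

  start: mul(add(SSSZ, Z), add(SSSZ, Z))
  step 1: mul(S(add(SSZ, Z)), add(SSSZ, Z))
  step 2: add(add(SSSZ, Z), mul(add(SSZ, Z), add(SSSZ, Z)))
  step 3: add(S(add(SSZ, Z)), mul(add(SSZ, Z), add(SSSZ, Z)))
  step 4: S(add(add(SSZ, Z), mul(add(SSZ, Z), add(SSSZ, Z))))
  step 5: S(add(S(add(SZ, Z)), mul(add(SSZ, Z), add(SSSZ, Z))))
  step 6: S(S(add(add(SZ, Z), mul(add(SSZ, Z), add(SSSZ, Z)))))
  step 7: S(S(add(S(add(Z, Z)), mul(add(SSZ, Z), add(SSSZ, Z)))))
  step 8: S(S(S(add(add(Z, Z), mul(add(SSZ, Z), add(SSSZ, Z))))))
  step 9: S(S(S(add(Z, mul(add(SSZ, Z), add(SSSZ, Z))))))
  step 10: S(S(S(mul(add(SSZ, Z), add(SSSZ, Z)))))
  step 11: S(S(S(mul(S(add(SZ, Z)), add(SSSZ, Z)))))
  step 12: S(S(S(add(add(SSSZ, Z), mul(add(SZ, Z), add(SSSZ, Z))))))
  step 13: S(S(S(add(S(add(SSZ, Z)), mul(add(SZ, Z), add(SSSZ, Z))))))
  step 14: S(S(S(S(add(add(SSZ, Z), mul(add(SZ, Z), add(SSSZ, Z)))))))
  step 15: S(S(S(S(add(S(add(SZ, Z)), mul(add(SZ, Z), add(SSSZ, Z)))))))
  step 16: S(S(S(S(S(add(add(SZ, Z), mul(add(SZ, Z), add(SSSZ, Z))))))))
  step 17: S(S(S(S(S(add(S(add(Z, Z)), mul(add(SZ, Z), add(SSSZ, Z))))))))
  step 18: S(S(S(S(S(S(add(add(Z, Z), mul(add(SZ, Z), add(SSSZ, Z)))))))))
  step 19: S(S(S(S(S(S(add(Z, mul(add(SZ, Z), add(SSSZ, Z)))))))))
  step 20: S(S(S(S(S(S(mul(add(SZ, Z), add(SSSZ, Z))))))))
  step 21: S(S(S(S(S(S(mul(S(add(Z, Z)), add(SSSZ, Z))))))))
  step 22: S(S(S(S(S(S(add(add(SSSZ, Z), mul(add(Z, Z), add(SSSZ, Z)))))))))
  step 23: S(S(S(S(S(S(add(S(add(SSZ, Z)), mul(add(Z, Z), add(SSSZ, Z)))))))))
  step 24: S(S(S(S(S(S(S(add(add(SSZ, Z), mul(add(Z, Z), add(SSSZ, Z))))))))))
  step 25: S(S(S(S(S(S(S(add(S(add(SZ, Z)), mul(add(Z, Z), add(SSSZ, Z))))))))))
  step 26: S(S(S(S(S(S(S(S(add(add(SZ, Z), mul(add(Z, Z), add(SSSZ, Z)))))))))))
  step 27: S(S(S(S(S(S(S(S(add(S(add(Z, Z)), mul(add(Z, Z), add(SSSZ, Z)))))))))))
  step 28: S(S(S(S(S(S(S(S(S(add(add(Z, Z), mul(add(Z, Z), add(SSSZ, Z))))))))))))
  step 29: S(S(S(S(S(S(S(S(S(add(Z, mul(add(Z, Z), add(SSSZ, Z))))))))))))
  step 30: S(S(S(S(S(S(S(S(S(mul(add(Z, Z), add(SSSZ, Z)))))))))))
  step 31: S(S(S(S(S(S(S(S(S(mul(Z, add(SSSZ, Z)))))))))))
  step 32: S^9(Z)

Answer: YES — reaches normal form S^9(Z) in 32 ≤ 35 steps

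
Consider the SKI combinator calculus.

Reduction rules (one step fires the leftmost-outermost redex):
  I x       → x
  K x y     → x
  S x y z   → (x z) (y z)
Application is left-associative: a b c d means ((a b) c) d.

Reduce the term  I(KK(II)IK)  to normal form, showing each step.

  start: I(KK(II)IK)
  →1  KK(II)IK
  →2  KIK
  →3  I

Answer: normal form = I  (in 3 steps)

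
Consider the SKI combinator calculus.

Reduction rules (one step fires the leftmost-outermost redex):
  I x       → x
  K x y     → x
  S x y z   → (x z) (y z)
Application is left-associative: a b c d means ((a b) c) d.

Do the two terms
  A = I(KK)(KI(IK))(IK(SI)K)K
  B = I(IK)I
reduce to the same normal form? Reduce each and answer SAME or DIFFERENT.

Term A:
  start: I(KK)(KI(IK))(IK(SI)K)K
  step 1: KK(KI(IK))(IK(SI)K)K
  step 2: K(IK(SI)K)K
  step 3: IK(SI)K
  step 4: K(SI)K
  step 5: SI

Term B:
  start: I(IK)I
  step 1: IKI
  step 2: KI

Answer: DIFFERENT — A ⇓ SI, B ⇓ KI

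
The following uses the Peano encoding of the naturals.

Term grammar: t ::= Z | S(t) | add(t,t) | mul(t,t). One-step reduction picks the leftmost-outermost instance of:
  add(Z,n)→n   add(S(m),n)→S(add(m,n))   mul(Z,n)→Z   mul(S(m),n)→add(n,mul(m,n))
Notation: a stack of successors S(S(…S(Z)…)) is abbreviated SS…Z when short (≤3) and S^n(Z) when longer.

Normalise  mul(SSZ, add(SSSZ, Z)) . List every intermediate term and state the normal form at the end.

Answer: normal form = S^6(Z)  (in 19 steps)

Derivation:
  start: mul(SSZ, add(SSSZ, Z))
  [1] add(add(SSSZ, Z), mul(SZ, add(SSSZ, Z)))
  [2] add(S(add(SSZ, Z)), mul(SZ, add(SSSZ, Z)))
  [3] S(add(add(SSZ, Z), mul(SZ, add(SSSZ, Z))))
  [4] S(add(S(add(SZ, Z)), mul(SZ, add(SSSZ, Z))))
  [5] S(S(add(add(SZ, Z), mul(SZ, add(SSSZ, Z)))))
  [6] S(S(add(S(add(Z, Z)), mul(SZ, add(SSSZ, Z)))))
  [7] S(S(S(add(add(Z, Z), mul(SZ, add(SSSZ, Z))))))
  [8] S(S(S(add(Z, mul(SZ, add(SSSZ, Z))))))
  [9] S(S(S(mul(SZ, add(SSSZ, Z)))))
  [10] S(S(S(add(add(SSSZ, Z), mul(Z, add(SSSZ, Z))))))
  [11] S(S(S(add(S(add(SSZ, Z)), mul(Z, add(SSSZ, Z))))))
  [12] S(S(S(S(add(add(SSZ, Z), mul(Z, add(SSSZ, Z)))))))
  [13] S(S(S(S(add(S(add(SZ, Z)), mul(Z, add(SSSZ, Z)))))))
  [14] S(S(S(S(S(add(add(SZ, Z), mul(Z, add(SSSZ, Z))))))))
  [15] S(S(S(S(S(add(S(add(Z, Z)), mul(Z, add(SSSZ, Z))))))))
  [16] S(S(S(S(S(S(add(add(Z, Z), mul(Z, add(SSSZ, Z)))))))))
  [17] S(S(S(S(S(S(add(Z, mul(Z, add(SSSZ, Z)))))))))
  [18] S(S(S(S(S(S(mul(Z, add(SSSZ, Z))))))))
  [19] S^6(Z)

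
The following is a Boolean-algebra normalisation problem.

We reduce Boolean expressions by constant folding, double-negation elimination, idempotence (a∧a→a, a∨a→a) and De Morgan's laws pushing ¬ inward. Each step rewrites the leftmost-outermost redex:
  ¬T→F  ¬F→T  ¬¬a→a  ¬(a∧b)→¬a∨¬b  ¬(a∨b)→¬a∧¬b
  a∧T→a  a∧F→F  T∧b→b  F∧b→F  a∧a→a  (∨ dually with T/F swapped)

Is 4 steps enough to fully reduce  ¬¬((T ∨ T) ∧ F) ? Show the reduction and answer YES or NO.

  start: ¬¬((T ∨ T) ∧ F)
  [1] (T ∨ T) ∧ F
  [2] F

Answer: YES — reaches normal form F in 2 ≤ 4 steps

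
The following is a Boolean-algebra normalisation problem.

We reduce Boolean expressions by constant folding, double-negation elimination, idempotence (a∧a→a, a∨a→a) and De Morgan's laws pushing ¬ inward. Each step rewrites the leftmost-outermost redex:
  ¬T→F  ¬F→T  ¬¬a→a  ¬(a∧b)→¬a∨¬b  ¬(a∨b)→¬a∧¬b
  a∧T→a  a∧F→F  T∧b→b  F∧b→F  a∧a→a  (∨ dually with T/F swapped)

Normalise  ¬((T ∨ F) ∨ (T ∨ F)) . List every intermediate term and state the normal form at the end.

  start: ¬((T ∨ F) ∨ (T ∨ F))
  →1  ¬(T ∨ F) ∧ ¬(T ∨ F)
  →2  ¬(T ∨ F)
  →3  ¬T ∧ ¬F
  →4  F ∧ ¬F
  →5  F

Answer: normal form = F  (in 5 steps)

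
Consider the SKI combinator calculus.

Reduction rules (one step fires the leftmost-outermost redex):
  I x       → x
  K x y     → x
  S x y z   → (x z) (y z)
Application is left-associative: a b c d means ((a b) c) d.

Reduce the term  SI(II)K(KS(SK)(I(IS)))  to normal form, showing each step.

  start: SI(II)K(KS(SK)(I(IS)))
  [1] IK(IIK)(KS(SK)(I(IS)))
  [2] K(IIK)(KS(SK)(I(IS)))
  [3] IIK
  [4] IK
  [5] K

Answer: normal form = K  (in 5 steps)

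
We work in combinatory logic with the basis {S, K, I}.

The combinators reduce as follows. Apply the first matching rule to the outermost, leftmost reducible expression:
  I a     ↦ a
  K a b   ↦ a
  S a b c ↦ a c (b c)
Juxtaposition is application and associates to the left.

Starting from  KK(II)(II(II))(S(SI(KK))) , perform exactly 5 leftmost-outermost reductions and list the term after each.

  start: KK(II)(II(II))(S(SI(KK)))
  →1  K(II(II))(S(SI(KK)))
  →2  II(II)
  →3  I(II)
  →4  II
  →5  I

Answer: after 5 steps: I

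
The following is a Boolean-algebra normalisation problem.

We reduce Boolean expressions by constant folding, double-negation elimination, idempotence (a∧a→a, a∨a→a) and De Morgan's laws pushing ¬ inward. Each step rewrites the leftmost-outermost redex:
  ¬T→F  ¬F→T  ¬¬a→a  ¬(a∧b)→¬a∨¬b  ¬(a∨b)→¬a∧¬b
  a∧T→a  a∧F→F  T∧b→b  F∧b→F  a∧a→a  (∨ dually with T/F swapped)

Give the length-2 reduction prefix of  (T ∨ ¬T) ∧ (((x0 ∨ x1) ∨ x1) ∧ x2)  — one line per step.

Answer: after 2 steps: ((x0 ∨ x1) ∨ x1) ∧ x2

Derivation:
  start: (T ∨ ¬T) ∧ (((x0 ∨ x1) ∨ x1) ∧ x2)
  step 1: T ∧ (((x0 ∨ x1) ∨ x1) ∧ x2)
  step 2: ((x0 ∨ x1) ∨ x1) ∧ x2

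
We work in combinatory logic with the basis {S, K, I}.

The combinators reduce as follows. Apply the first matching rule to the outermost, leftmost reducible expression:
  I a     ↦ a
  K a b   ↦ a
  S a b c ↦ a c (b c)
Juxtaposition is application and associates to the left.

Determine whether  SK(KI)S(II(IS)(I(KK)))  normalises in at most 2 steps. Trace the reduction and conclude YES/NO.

Answer: NO — after 2 steps the term is S(II(IS)(I(KK))), not yet normal

Working:
  start: SK(KI)S(II(IS)(I(KK)))
  step 1: KS(KIS)(II(IS)(I(KK)))
  step 2: S(II(IS)(I(KK)))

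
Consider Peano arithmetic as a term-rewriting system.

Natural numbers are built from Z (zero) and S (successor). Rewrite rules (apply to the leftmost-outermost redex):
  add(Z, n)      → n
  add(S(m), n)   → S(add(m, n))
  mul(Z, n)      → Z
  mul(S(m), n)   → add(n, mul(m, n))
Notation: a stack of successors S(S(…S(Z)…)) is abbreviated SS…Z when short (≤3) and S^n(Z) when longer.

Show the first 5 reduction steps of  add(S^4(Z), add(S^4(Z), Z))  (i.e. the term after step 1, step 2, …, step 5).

  start: add(S^4(Z), add(S^4(Z), Z))
  step 1: S(add(SSSZ, add(S^4(Z), Z)))
  step 2: S(S(add(SSZ, add(S^4(Z), Z))))
  step 3: S(S(S(add(SZ, add(S^4(Z), Z)))))
  step 4: S(S(S(S(add(Z, add(S^4(Z), Z))))))
  step 5: S(S(S(S(add(S^4(Z), Z)))))

Answer: after 5 steps: S(S(S(S(add(S^4(Z), Z)))))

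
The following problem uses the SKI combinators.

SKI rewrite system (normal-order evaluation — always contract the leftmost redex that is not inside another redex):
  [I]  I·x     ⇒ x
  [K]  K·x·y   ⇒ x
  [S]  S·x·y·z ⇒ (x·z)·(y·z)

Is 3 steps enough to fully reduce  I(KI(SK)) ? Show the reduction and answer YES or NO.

Answer: YES — reaches normal form I in 2 ≤ 3 steps

Reduction:
  start: I(KI(SK))
  step 1: KI(SK)
  step 2: I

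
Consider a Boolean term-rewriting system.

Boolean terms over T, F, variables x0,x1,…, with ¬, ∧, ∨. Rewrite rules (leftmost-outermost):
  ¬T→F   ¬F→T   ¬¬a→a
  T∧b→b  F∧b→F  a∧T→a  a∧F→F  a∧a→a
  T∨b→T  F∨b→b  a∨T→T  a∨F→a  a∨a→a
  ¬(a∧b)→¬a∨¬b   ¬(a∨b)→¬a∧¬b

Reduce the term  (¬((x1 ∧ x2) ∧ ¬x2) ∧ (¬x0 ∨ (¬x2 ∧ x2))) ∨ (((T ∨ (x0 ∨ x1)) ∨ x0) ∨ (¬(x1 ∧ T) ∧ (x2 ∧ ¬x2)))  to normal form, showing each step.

Answer: normal form = T  (in 7 steps)

Reduction:
  start: (¬((x1 ∧ x2) ∧ ¬x2) ∧ (¬x0 ∨ (¬x2 ∧ x2))) ∨ (((T ∨ (x0 ∨ x1)) ∨ x0) ∨ (¬(x1 ∧ T) ∧ (x2 ∧ ¬x2)))
  →1  ((¬(x1 ∧ x2) ∨ ¬¬x2) ∧ (¬x0 ∨ (¬x2 ∧ x2))) ∨ (((T ∨ (x0 ∨ x1)) ∨ x0) ∨ (¬(x1 ∧ T) ∧ (x2 ∧ ¬x2)))
  →2  (((¬x1 ∨ ¬x2) ∨ ¬¬x2) ∧ (¬x0 ∨ (¬x2 ∧ x2))) ∨ (((T ∨ (x0 ∨ x1)) ∨ x0) ∨ (¬(x1 ∧ T) ∧ (x2 ∧ ¬x2)))
  →3  (((¬x1 ∨ ¬x2) ∨ x2) ∧ (¬x0 ∨ (¬x2 ∧ x2))) ∨ (((T ∨ (x0 ∨ x1)) ∨ x0) ∨ (¬(x1 ∧ T) ∧ (x2 ∧ ¬x2)))
  →4  (((¬x1 ∨ ¬x2) ∨ x2) ∧ (¬x0 ∨ (¬x2 ∧ x2))) ∨ ((T ∨ x0) ∨ (¬(x1 ∧ T) ∧ (x2 ∧ ¬x2)))
  →5  (((¬x1 ∨ ¬x2) ∨ x2) ∧ (¬x0 ∨ (¬x2 ∧ x2))) ∨ (T ∨ (¬(x1 ∧ T) ∧ (x2 ∧ ¬x2)))
  →6  (((¬x1 ∨ ¬x2) ∨ x2) ∧ (¬x0 ∨ (¬x2 ∧ x2))) ∨ T
  →7  T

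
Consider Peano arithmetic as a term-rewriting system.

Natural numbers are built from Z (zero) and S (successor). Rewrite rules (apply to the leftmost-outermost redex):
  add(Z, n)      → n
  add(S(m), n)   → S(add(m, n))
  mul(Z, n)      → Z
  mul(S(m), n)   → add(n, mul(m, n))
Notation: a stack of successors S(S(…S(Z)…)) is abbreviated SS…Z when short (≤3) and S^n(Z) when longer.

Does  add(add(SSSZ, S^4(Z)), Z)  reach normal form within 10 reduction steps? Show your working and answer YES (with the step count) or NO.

  start: add(add(SSSZ, S^4(Z)), Z)
  →1  add(S(add(SSZ, S^4(Z))), Z)
  →2  S(add(add(SSZ, S^4(Z)), Z))
  →3  S(add(S(add(SZ, S^4(Z))), Z))
  →4  S(S(add(add(SZ, S^4(Z)), Z)))
  →5  S(S(add(S(add(Z, S^4(Z))), Z)))
  →6  S(S(S(add(add(Z, S^4(Z)), Z))))
  →7  S(S(S(add(S^4(Z), Z))))
  →8  S(S(S(S(add(SSSZ, Z)))))
  →9  S(S(S(S(S(add(SSZ, Z))))))
  →10  S(S(S(S(S(S(add(SZ, Z)))))))

Answer: NO — after 10 steps the term is S(S(S(S(S(S(add(SZ, Z))))))), not yet normal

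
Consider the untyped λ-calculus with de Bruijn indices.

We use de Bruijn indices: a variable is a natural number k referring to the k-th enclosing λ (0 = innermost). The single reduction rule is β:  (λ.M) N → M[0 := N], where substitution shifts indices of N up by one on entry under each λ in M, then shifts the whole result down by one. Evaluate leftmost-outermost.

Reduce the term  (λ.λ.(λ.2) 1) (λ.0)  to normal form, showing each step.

Answer: normal form = λ.λ.0  (in 2 steps)

Reduction:
  start: (λ.λ.(λ.2) 1) (λ.0)
  [1] λ.(λ.λ.0) (λ.0)
  [2] λ.λ.0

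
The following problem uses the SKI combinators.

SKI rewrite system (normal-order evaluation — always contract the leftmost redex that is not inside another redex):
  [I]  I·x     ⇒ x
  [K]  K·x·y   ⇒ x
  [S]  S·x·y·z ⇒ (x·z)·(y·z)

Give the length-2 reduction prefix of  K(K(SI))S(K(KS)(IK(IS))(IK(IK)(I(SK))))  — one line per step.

  start: K(K(SI))S(K(KS)(IK(IS))(IK(IK)(I(SK))))
  →1  K(SI)(K(KS)(IK(IS))(IK(IK)(I(SK))))
  →2  SI

Answer: after 2 steps: SI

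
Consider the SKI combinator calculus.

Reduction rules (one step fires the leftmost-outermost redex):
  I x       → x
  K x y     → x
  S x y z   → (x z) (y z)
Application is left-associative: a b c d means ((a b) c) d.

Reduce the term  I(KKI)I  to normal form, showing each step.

Answer: normal form = KI  (in 2 steps)

Derivation:
  start: I(KKI)I
  step 1: KKII
  step 2: KI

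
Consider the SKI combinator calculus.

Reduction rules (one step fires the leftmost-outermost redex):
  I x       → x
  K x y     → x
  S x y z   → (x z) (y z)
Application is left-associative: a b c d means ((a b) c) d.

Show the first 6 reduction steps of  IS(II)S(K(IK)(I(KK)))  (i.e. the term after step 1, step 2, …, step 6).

  start: IS(II)S(K(IK)(I(KK)))
  step 1: S(II)S(K(IK)(I(KK)))
  step 2: II(K(IK)(I(KK)))(S(K(IK)(I(KK))))
  step 3: I(K(IK)(I(KK)))(S(K(IK)(I(KK))))
  step 4: K(IK)(I(KK))(S(K(IK)(I(KK))))
  step 5: IK(S(K(IK)(I(KK))))
  step 6: K(S(K(IK)(I(KK))))

Answer: after 6 steps: K(S(K(IK)(I(KK))))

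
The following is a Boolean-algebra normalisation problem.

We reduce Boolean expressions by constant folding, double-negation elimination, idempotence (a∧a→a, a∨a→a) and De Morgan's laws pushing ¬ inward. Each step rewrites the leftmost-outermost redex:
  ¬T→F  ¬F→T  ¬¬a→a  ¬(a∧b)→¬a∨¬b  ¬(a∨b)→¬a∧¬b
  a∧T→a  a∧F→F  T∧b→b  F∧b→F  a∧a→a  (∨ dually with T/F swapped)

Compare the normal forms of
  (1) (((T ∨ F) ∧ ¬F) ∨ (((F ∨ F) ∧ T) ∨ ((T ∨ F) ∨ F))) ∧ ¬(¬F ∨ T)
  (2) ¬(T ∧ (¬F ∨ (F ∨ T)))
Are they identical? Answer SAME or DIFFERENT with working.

Answer: SAME — A ⇓ F, B ⇓ F

Reduction:
Term A:
  start: (((T ∨ F) ∧ ¬F) ∨ (((F ∨ F) ∧ T) ∨ ((T ∨ F) ∨ F))) ∧ ¬(¬F ∨ T)
  step 1: ((T ∧ ¬F) ∨ (((F ∨ F) ∧ T) ∨ ((T ∨ F) ∨ F))) ∧ ¬(¬F ∨ T)
  step 2: (¬F ∨ (((F ∨ F) ∧ T) ∨ ((T ∨ F) ∨ F))) ∧ ¬(¬F ∨ T)
  step 3: (T ∨ (((F ∨ F) ∧ T) ∨ ((T ∨ F) ∨ F))) ∧ ¬(¬F ∨ T)
  step 4: T ∧ ¬(¬F ∨ T)
  step 5: ¬(¬F ∨ T)
  step 6: ¬¬F ∧ ¬T
  step 7: F ∧ ¬T
  step 8: F

Term B:
  start: ¬(T ∧ (¬F ∨ (F ∨ T)))
  step 1: ¬T ∨ ¬(¬F ∨ (F ∨ T))
  step 2: F ∨ ¬(¬F ∨ (F ∨ T))
  step 3: ¬(¬F ∨ (F ∨ T))
  step 4: ¬¬F ∧ ¬(F ∨ T)
  step 5: F ∧ ¬(F ∨ T)
  step 6: F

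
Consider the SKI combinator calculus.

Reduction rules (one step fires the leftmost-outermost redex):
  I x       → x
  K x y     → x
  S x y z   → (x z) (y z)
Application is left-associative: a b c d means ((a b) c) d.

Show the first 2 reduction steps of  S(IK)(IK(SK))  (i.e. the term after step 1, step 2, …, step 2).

Answer: after 2 steps: SK(K(SK))

Derivation:
  start: S(IK)(IK(SK))
  →1  SK(IK(SK))
  →2  SK(K(SK))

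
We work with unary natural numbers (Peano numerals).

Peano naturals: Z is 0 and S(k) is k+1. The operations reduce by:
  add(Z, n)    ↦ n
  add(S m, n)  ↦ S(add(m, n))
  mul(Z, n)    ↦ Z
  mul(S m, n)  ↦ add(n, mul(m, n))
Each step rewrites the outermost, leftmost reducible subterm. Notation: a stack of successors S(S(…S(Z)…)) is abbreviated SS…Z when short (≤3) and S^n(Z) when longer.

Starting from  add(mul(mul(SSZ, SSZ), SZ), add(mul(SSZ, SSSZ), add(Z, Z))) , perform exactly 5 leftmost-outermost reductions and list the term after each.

  start: add(mul(mul(SSZ, SSZ), SZ), add(mul(SSZ, SSSZ), add(Z, Z)))
  step 1: add(mul(add(SSZ, mul(SZ, SSZ)), SZ), add(mul(SSZ, SSSZ), add(Z, Z)))
  step 2: add(mul(S(add(SZ, mul(SZ, SSZ))), SZ), add(mul(SSZ, SSSZ), add(Z, Z)))
  step 3: add(add(SZ, mul(add(SZ, mul(SZ, SSZ)), SZ)), add(mul(SSZ, SSSZ), add(Z, Z)))
  step 4: add(S(add(Z, mul(add(SZ, mul(SZ, SSZ)), SZ))), add(mul(SSZ, SSSZ), add(Z, Z)))
  step 5: S(add(add(Z, mul(add(SZ, mul(SZ, SSZ)), SZ)), add(mul(SSZ, SSSZ), add(Z, Z))))

Answer: after 5 steps: S(add(add(Z, mul(add(SZ, mul(SZ, SSZ)), SZ)), add(mul(SSZ, SSSZ), add(Z, Z))))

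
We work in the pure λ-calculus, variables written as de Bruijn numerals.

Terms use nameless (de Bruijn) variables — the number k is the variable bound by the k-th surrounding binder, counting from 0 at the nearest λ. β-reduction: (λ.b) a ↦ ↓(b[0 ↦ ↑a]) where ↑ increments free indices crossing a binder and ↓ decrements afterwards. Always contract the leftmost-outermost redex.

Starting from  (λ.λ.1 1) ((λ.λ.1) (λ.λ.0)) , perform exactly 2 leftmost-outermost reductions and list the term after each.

Answer: after 2 steps: λ.(λ.λ.λ.0) ((λ.λ.1) (λ.λ.0))

Derivation:
  start: (λ.λ.1 1) ((λ.λ.1) (λ.λ.0))
  →1  λ.(λ.λ.1) (λ.λ.0) ((λ.λ.1) (λ.λ.0))
  →2  λ.(λ.λ.λ.0) ((λ.λ.1) (λ.λ.0))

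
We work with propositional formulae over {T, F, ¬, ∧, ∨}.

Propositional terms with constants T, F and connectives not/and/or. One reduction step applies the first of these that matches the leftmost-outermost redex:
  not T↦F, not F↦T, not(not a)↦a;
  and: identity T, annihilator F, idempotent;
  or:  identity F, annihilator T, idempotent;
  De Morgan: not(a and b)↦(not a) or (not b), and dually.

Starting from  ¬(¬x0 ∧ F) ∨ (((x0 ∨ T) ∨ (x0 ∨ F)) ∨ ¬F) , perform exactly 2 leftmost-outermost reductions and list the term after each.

Answer: after 2 steps: (x0 ∨ ¬F) ∨ (((x0 ∨ T) ∨ (x0 ∨ F)) ∨ ¬F)

Working:
  start: ¬(¬x0 ∧ F) ∨ (((x0 ∨ T) ∨ (x0 ∨ F)) ∨ ¬F)
  →1  (¬¬x0 ∨ ¬F) ∨ (((x0 ∨ T) ∨ (x0 ∨ F)) ∨ ¬F)
  →2  (x0 ∨ ¬F) ∨ (((x0 ∨ T) ∨ (x0 ∨ F)) ∨ ¬F)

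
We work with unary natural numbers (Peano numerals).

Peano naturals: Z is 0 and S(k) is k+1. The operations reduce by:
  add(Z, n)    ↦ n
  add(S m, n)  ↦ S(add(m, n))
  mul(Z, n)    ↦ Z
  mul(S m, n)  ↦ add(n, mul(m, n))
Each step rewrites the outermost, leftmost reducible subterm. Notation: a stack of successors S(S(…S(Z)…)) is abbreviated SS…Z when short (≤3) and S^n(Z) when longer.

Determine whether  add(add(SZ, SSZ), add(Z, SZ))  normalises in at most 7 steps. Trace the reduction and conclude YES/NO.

  start: add(add(SZ, SSZ), add(Z, SZ))
  [1] add(S(add(Z, SSZ)), add(Z, SZ))
  [2] S(add(add(Z, SSZ), add(Z, SZ)))
  [3] S(add(SSZ, add(Z, SZ)))
  [4] S(S(add(SZ, add(Z, SZ))))
  [5] S(S(S(add(Z, add(Z, SZ)))))
  [6] S(S(S(add(Z, SZ))))
  [7] S^4(Z)

Answer: YES — reaches normal form S^4(Z) in 7 ≤ 7 steps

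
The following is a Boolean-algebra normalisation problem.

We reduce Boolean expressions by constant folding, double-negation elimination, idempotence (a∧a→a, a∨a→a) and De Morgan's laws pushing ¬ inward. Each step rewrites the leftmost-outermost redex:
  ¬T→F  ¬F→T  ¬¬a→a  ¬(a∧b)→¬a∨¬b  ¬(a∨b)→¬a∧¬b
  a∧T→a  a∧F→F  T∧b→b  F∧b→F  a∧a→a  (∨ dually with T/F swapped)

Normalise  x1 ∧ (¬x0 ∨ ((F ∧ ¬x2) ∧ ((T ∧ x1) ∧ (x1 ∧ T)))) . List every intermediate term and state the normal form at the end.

  start: x1 ∧ (¬x0 ∨ ((F ∧ ¬x2) ∧ ((T ∧ x1) ∧ (x1 ∧ T))))
  [1] x1 ∧ (¬x0 ∨ (F ∧ ((T ∧ x1) ∧ (x1 ∧ T))))
  [2] x1 ∧ (¬x0 ∨ F)
  [3] x1 ∧ ¬x0

Answer: normal form = x1 ∧ ¬x0  (in 3 steps)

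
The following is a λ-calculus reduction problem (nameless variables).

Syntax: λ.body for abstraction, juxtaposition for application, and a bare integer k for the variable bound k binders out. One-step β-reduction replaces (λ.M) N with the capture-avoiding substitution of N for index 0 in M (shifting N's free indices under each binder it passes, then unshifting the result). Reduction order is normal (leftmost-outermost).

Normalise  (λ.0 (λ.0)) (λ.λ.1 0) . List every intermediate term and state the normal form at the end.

Answer: normal form = λ.0  (in 3 steps)

Working:
  start: (λ.0 (λ.0)) (λ.λ.1 0)
  step 1: (λ.λ.1 0) (λ.0)
  step 2: λ.(λ.0) 0
  step 3: λ.0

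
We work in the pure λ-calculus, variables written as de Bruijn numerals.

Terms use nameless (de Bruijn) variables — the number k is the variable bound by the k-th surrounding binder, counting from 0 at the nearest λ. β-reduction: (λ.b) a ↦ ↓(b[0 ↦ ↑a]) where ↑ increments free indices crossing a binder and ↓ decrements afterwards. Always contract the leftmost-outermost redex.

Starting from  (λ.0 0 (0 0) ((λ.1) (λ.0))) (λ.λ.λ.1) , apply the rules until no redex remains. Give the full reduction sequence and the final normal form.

  start: (λ.0 0 (0 0) ((λ.1) (λ.0))) (λ.λ.λ.1)
  step 1: (λ.λ.λ.1) (λ.λ.λ.1) ((λ.λ.λ.1) (λ.λ.λ.1)) ((λ.λ.λ.λ.1) (λ.0))
  step 2: (λ.λ.1) ((λ.λ.λ.1) (λ.λ.λ.1)) ((λ.λ.λ.λ.1) (λ.0))
  step 3: (λ.(λ.λ.λ.1) (λ.λ.λ.1)) ((λ.λ.λ.λ.1) (λ.0))
  step 4: (λ.λ.λ.1) (λ.λ.λ.1)
  step 5: λ.λ.1

Answer: normal form = λ.λ.1  (in 5 steps)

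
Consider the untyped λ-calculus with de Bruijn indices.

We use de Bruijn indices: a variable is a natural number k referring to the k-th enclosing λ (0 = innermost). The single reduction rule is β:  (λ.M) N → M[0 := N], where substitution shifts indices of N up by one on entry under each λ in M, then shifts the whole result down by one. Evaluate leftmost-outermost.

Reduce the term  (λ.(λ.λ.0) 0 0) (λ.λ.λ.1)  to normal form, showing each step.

Answer: normal form = λ.λ.λ.1  (in 3 steps)

Reduction:
  start: (λ.(λ.λ.0) 0 0) (λ.λ.λ.1)
  step 1: (λ.λ.0) (λ.λ.λ.1) (λ.λ.λ.1)
  step 2: (λ.0) (λ.λ.λ.1)
  step 3: λ.λ.λ.1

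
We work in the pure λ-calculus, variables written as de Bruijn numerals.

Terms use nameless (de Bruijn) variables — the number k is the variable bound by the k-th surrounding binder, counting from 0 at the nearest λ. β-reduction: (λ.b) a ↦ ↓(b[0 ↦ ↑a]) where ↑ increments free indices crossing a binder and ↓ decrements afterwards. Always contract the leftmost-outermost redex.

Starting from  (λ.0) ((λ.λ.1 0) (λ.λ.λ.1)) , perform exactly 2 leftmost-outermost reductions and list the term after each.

  start: (λ.0) ((λ.λ.1 0) (λ.λ.λ.1))
  [1] (λ.λ.1 0) (λ.λ.λ.1)
  [2] λ.(λ.λ.λ.1) 0

Answer: after 2 steps: λ.(λ.λ.λ.1) 0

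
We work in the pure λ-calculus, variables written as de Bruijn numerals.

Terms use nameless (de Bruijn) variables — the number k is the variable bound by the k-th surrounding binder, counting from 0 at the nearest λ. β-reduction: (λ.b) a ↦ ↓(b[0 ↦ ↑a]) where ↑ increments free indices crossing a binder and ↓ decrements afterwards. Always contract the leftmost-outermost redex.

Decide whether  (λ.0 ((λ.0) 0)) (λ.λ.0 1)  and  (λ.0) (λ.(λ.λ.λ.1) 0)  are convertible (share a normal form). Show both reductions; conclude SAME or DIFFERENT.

Answer: DIFFERENT — A ⇓ λ.0 (λ.λ.0 1), B ⇓ λ.λ.λ.1

Reduction:
Term A:
  start: (λ.0 ((λ.0) 0)) (λ.λ.0 1)
  [1] (λ.λ.0 1) ((λ.0) (λ.λ.0 1))
  [2] λ.0 ((λ.0) (λ.λ.0 1))
  [3] λ.0 (λ.λ.0 1)

Term B:
  start: (λ.0) (λ.(λ.λ.λ.1) 0)
  [1] λ.(λ.λ.λ.1) 0
  [2] λ.λ.λ.1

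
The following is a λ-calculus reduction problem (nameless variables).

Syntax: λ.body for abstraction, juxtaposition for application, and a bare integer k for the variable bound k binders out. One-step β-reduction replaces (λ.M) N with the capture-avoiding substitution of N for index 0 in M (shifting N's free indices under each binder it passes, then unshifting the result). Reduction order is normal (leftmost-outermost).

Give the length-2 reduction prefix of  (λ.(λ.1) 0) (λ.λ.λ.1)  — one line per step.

Answer: after 2 steps: λ.λ.λ.1

Reduction:
  start: (λ.(λ.1) 0) (λ.λ.λ.1)
  step 1: (λ.λ.λ.λ.1) (λ.λ.λ.1)
  step 2: λ.λ.λ.1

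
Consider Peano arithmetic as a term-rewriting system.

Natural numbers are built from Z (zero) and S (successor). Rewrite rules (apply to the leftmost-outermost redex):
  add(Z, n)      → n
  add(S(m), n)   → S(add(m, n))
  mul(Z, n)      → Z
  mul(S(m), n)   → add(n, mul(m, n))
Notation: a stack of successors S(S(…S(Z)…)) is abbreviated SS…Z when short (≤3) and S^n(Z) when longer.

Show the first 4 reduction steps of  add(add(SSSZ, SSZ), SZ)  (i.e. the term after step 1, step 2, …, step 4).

  start: add(add(SSSZ, SSZ), SZ)
  →1  add(S(add(SSZ, SSZ)), SZ)
  →2  S(add(add(SSZ, SSZ), SZ))
  →3  S(add(S(add(SZ, SSZ)), SZ))
  →4  S(S(add(add(SZ, SSZ), SZ)))

Answer: after 4 steps: S(S(add(add(SZ, SSZ), SZ)))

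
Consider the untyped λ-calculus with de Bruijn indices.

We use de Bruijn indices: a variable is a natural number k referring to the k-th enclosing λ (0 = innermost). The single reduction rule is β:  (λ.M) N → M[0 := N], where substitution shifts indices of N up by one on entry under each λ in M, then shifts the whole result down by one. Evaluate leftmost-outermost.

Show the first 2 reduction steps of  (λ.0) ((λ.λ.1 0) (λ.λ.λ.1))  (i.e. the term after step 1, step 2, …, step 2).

Answer: after 2 steps: λ.(λ.λ.λ.1) 0

Reduction:
  start: (λ.0) ((λ.λ.1 0) (λ.λ.λ.1))
  →1  (λ.λ.1 0) (λ.λ.λ.1)
  →2  λ.(λ.λ.λ.1) 0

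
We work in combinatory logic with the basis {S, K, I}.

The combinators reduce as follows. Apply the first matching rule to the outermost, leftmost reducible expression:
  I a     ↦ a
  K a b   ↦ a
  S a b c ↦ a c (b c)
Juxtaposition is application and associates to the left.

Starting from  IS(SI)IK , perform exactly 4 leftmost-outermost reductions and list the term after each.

Answer: after 4 steps: IK(K(IK))

Reduction:
  start: IS(SI)IK
  →1  S(SI)IK
  →2  SIK(IK)
  →3  I(IK)(K(IK))
  →4  IK(K(IK))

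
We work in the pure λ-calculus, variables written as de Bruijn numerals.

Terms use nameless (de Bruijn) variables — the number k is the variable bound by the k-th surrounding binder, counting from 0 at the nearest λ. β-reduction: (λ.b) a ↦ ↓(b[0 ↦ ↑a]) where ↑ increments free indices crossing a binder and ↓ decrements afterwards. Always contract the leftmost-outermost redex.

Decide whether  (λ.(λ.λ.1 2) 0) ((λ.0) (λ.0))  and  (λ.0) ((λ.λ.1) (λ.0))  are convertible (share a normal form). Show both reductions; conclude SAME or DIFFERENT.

Answer: SAME — A ⇓ λ.λ.0, B ⇓ λ.λ.0

Working:
Term A:
  start: (λ.(λ.λ.1 2) 0) ((λ.0) (λ.0))
  →1  (λ.λ.1 ((λ.0) (λ.0))) ((λ.0) (λ.0))
  →2  λ.(λ.0) (λ.0) ((λ.0) (λ.0))
  →3  λ.(λ.0) ((λ.0) (λ.0))
  →4  λ.(λ.0) (λ.0)
  →5  λ.λ.0

Term B:
  start: (λ.0) ((λ.λ.1) (λ.0))
  →1  (λ.λ.1) (λ.0)
  →2  λ.λ.0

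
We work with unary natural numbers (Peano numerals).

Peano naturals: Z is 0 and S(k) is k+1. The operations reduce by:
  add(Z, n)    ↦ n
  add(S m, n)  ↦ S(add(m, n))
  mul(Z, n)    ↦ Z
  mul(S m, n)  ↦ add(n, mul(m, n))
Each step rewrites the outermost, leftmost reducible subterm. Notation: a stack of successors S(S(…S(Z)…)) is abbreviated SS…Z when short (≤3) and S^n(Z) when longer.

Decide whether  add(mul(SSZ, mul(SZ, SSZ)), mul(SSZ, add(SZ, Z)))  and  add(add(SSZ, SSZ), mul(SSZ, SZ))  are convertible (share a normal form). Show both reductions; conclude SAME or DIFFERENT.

Term A:
  start: add(mul(SSZ, mul(SZ, SSZ)), mul(SSZ, add(SZ, Z)))
  →1  add(add(mul(SZ, SSZ), mul(SZ, mul(SZ, SSZ))), mul(SSZ, add(SZ, Z)))
  →2  add(add(add(SSZ, mul(Z, SSZ)), mul(SZ, mul(SZ, SSZ))), mul(SSZ, add(SZ, Z)))
  →3  add(add(S(add(SZ, mul(Z, SSZ))), mul(SZ, mul(SZ, SSZ))), mul(SSZ, add(SZ, Z)))
  →4  add(S(add(add(SZ, mul(Z, SSZ)), mul(SZ, mul(SZ, SSZ)))), mul(SSZ, add(SZ, Z)))
  →5  S(add(add(add(SZ, mul(Z, SSZ)), mul(SZ, mul(SZ, SSZ))), mul(SSZ, add(SZ, Z))))
  →6  S(add(add(S(add(Z, mul(Z, SSZ))), mul(SZ, mul(SZ, SSZ))), mul(SSZ, add(SZ, Z))))
  →7  S(add(S(add(add(Z, mul(Z, SSZ)), mul(SZ, mul(SZ, SSZ)))), mul(SSZ, add(SZ, Z))))
  →8  S(S(add(add(add(Z, mul(Z, SSZ)), mul(SZ, mul(SZ, SSZ))), mul(SSZ, add(SZ, Z)))))
  →9  S(S(add(add(mul(Z, SSZ), mul(SZ, mul(SZ, SSZ))), mul(SSZ, add(SZ, Z)))))
  →10  S(S(add(add(Z, mul(SZ, mul(SZ, SSZ))), mul(SSZ, add(SZ, Z)))))
  →11  S(S(add(mul(SZ, mul(SZ, SSZ)), mul(SSZ, add(SZ, Z)))))
  →12  S(S(add(add(mul(SZ, SSZ), mul(Z, mul(SZ, SSZ))), mul(SSZ, add(SZ, Z)))))
  →13  S(S(add(add(add(SSZ, mul(Z, SSZ)), mul(Z, mul(SZ, SSZ))), mul(SSZ, add(SZ, Z)))))
  →14  S(S(add(add(S(add(SZ, mul(Z, SSZ))), mul(Z, mul(SZ, SSZ))), mul(SSZ, add(SZ, Z)))))
  →15  S(S(add(S(add(add(SZ, mul(Z, SSZ)), mul(Z, mul(SZ, SSZ)))), mul(SSZ, add(SZ, Z)))))
  →16  S(S(S(add(add(add(SZ, mul(Z, SSZ)), mul(Z, mul(SZ, SSZ))), mul(SSZ, add(SZ, Z))))))
  →17  S(S(S(add(add(S(add(Z, mul(Z, SSZ))), mul(Z, mul(SZ, SSZ))), mul(SSZ, add(SZ, Z))))))
  →18  S(S(S(add(S(add(add(Z, mul(Z, SSZ)), mul(Z, mul(SZ, SSZ)))), mul(SSZ, add(SZ, Z))))))
  →19  S(S(S(S(add(add(add(Z, mul(Z, SSZ)), mul(Z, mul(SZ, SSZ))), mul(SSZ, add(SZ, Z)))))))
  →20  S(S(S(S(add(add(mul(Z, SSZ), mul(Z, mul(SZ, SSZ))), mul(SSZ, add(SZ, Z)))))))
  →21  S(S(S(S(add(add(Z, mul(Z, mul(SZ, SSZ))), mul(SSZ, add(SZ, Z)))))))
  →22  S(S(S(S(add(mul(Z, mul(SZ, SSZ)), mul(SSZ, add(SZ, Z)))))))
  →23  S(S(S(S(add(Z, mul(SSZ, add(SZ, Z)))))))
  →24  S(S(S(S(mul(SSZ, add(SZ, Z))))))
  →25  S(S(S(S(add(add(SZ, Z), mul(SZ, add(SZ, Z)))))))
  →26  S(S(S(S(add(S(add(Z, Z)), mul(SZ, add(SZ, Z)))))))
  →27  S(S(S(S(S(add(add(Z, Z), mul(SZ, add(SZ, Z))))))))
  →28  S(S(S(S(S(add(Z, mul(SZ, add(SZ, Z))))))))
  →29  S(S(S(S(S(mul(SZ, add(SZ, Z)))))))
  →30  S(S(S(S(S(add(add(SZ, Z), mul(Z, add(SZ, Z))))))))
  →31  S(S(S(S(S(add(S(add(Z, Z)), mul(Z, add(SZ, Z))))))))
  →32  S(S(S(S(S(S(add(add(Z, Z), mul(Z, add(SZ, Z)))))))))
  →33  S(S(S(S(S(S(add(Z, mul(Z, add(SZ, Z)))))))))
  →34  S(S(S(S(S(S(mul(Z, add(SZ, Z))))))))
  →35  S^6(Z)

Term B:
  start: add(add(SSZ, SSZ), mul(SSZ, SZ))
  →1  add(S(add(SZ, SSZ)), mul(SSZ, SZ))
  →2  S(add(add(SZ, SSZ), mul(SSZ, SZ)))
  →3  S(add(S(add(Z, SSZ)), mul(SSZ, SZ)))
  →4  S(S(add(add(Z, SSZ), mul(SSZ, SZ))))
  →5  S(S(add(SSZ, mul(SSZ, SZ))))
  →6  S(S(S(add(SZ, mul(SSZ, SZ)))))
  →7  S(S(S(S(add(Z, mul(SSZ, SZ))))))
  →8  S(S(S(S(mul(SSZ, SZ)))))
  →9  S(S(S(S(add(SZ, mul(SZ, SZ))))))
  →10  S(S(S(S(S(add(Z, mul(SZ, SZ)))))))
  →11  S(S(S(S(S(mul(SZ, SZ))))))
  →12  S(S(S(S(S(add(SZ, mul(Z, SZ)))))))
  →13  S(S(S(S(S(S(add(Z, mul(Z, SZ))))))))
  →14  S(S(S(S(S(S(mul(Z, SZ)))))))
  →15  S^6(Z)

Answer: SAME — A ⇓ S^6(Z), B ⇓ S^6(Z)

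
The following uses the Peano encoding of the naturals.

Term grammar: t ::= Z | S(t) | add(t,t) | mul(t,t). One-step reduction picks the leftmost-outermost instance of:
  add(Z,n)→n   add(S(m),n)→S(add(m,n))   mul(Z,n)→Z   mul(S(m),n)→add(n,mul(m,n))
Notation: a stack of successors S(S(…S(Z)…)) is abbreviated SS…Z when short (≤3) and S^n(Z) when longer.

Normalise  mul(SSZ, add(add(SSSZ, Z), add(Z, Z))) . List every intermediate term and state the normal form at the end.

Answer: normal form = S^6(Z)  (in 29 steps)

Working:
  start: mul(SSZ, add(add(SSSZ, Z), add(Z, Z)))
  step 1: add(add(add(SSSZ, Z), add(Z, Z)), mul(SZ, add(add(SSSZ, Z), add(Z, Z))))
  step 2: add(add(S(add(SSZ, Z)), add(Z, Z)), mul(SZ, add(add(SSSZ, Z), add(Z, Z))))
  step 3: add(S(add(add(SSZ, Z), add(Z, Z))), mul(SZ, add(add(SSSZ, Z), add(Z, Z))))
  step 4: S(add(add(add(SSZ, Z), add(Z, Z)), mul(SZ, add(add(SSSZ, Z), add(Z, Z)))))
  step 5: S(add(add(S(add(SZ, Z)), add(Z, Z)), mul(SZ, add(add(SSSZ, Z), add(Z, Z)))))
  step 6: S(add(S(add(add(SZ, Z), add(Z, Z))), mul(SZ, add(add(SSSZ, Z), add(Z, Z)))))
  step 7: S(S(add(add(add(SZ, Z), add(Z, Z)), mul(SZ, add(add(SSSZ, Z), add(Z, Z))))))
  step 8: S(S(add(add(S(add(Z, Z)), add(Z, Z)), mul(SZ, add(add(SSSZ, Z), add(Z, Z))))))
  step 9: S(S(add(S(add(add(Z, Z), add(Z, Z))), mul(SZ, add(add(SSSZ, Z), add(Z, Z))))))
  step 10: S(S(S(add(add(add(Z, Z), add(Z, Z)), mul(SZ, add(add(SSSZ, Z), add(Z, Z)))))))
  step 11: S(S(S(add(add(Z, add(Z, Z)), mul(SZ, add(add(SSSZ, Z), add(Z, Z)))))))
  step 12: S(S(S(add(add(Z, Z), mul(SZ, add(add(SSSZ, Z), add(Z, Z)))))))
  step 13: S(S(S(add(Z, mul(SZ, add(add(SSSZ, Z), add(Z, Z)))))))
  step 14: S(S(S(mul(SZ, add(add(SSSZ, Z), add(Z, Z))))))
  step 15: S(S(S(add(add(add(SSSZ, Z), add(Z, Z)), mul(Z, add(add(SSSZ, Z), add(Z, Z)))))))
  step 16: S(S(S(add(add(S(add(SSZ, Z)), add(Z, Z)), mul(Z, add(add(SSSZ, Z), add(Z, Z)))))))
  step 17: S(S(S(add(S(add(add(SSZ, Z), add(Z, Z))), mul(Z, add(add(SSSZ, Z), add(Z, Z)))))))
  step 18: S(S(S(S(add(add(add(SSZ, Z), add(Z, Z)), mul(Z, add(add(SSSZ, Z), add(Z, Z))))))))
  step 19: S(S(S(S(add(add(S(add(SZ, Z)), add(Z, Z)), mul(Z, add(add(SSSZ, Z), add(Z, Z))))))))
  step 20: S(S(S(S(add(S(add(add(SZ, Z), add(Z, Z))), mul(Z, add(add(SSSZ, Z), add(Z, Z))))))))
  step 21: S(S(S(S(S(add(add(add(SZ, Z), add(Z, Z)), mul(Z, add(add(SSSZ, Z), add(Z, Z)))))))))
  step 22: S(S(S(S(S(add(add(S(add(Z, Z)), add(Z, Z)), mul(Z, add(add(SSSZ, Z), add(Z, Z)))))))))
  step 23: S(S(S(S(S(add(S(add(add(Z, Z), add(Z, Z))), mul(Z, add(add(SSSZ, Z), add(Z, Z)))))))))
  step 24: S(S(S(S(S(S(add(add(add(Z, Z), add(Z, Z)), mul(Z, add(add(SSSZ, Z), add(Z, Z))))))))))
  step 25: S(S(S(S(S(S(add(add(Z, add(Z, Z)), mul(Z, add(add(SSSZ, Z), add(Z, Z))))))))))
  step 26: S(S(S(S(S(S(add(add(Z, Z), mul(Z, add(add(SSSZ, Z), add(Z, Z))))))))))
  step 27: S(S(S(S(S(S(add(Z, mul(Z, add(add(SSSZ, Z), add(Z, Z))))))))))
  step 28: S(S(S(S(S(S(mul(Z, add(add(SSSZ, Z), add(Z, Z)))))))))
  step 29: S^6(Z)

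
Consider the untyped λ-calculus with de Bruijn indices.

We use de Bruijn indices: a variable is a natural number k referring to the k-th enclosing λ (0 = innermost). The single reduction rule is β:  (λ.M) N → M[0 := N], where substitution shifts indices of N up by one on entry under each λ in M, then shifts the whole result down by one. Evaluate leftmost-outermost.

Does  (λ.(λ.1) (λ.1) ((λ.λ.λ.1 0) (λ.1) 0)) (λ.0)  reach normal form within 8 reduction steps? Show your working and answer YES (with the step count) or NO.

Answer: YES — reaches normal form λ.0 in 6 ≤ 8 steps

Reduction:
  start: (λ.(λ.1) (λ.1) ((λ.λ.λ.1 0) (λ.1) 0)) (λ.0)
  [1] (λ.λ.0) (λ.λ.0) ((λ.λ.λ.1 0) (λ.λ.0) (λ.0))
  [2] (λ.0) ((λ.λ.λ.1 0) (λ.λ.0) (λ.0))
  [3] (λ.λ.λ.1 0) (λ.λ.0) (λ.0)
  [4] (λ.λ.1 0) (λ.0)
  [5] λ.(λ.0) 0
  [6] λ.0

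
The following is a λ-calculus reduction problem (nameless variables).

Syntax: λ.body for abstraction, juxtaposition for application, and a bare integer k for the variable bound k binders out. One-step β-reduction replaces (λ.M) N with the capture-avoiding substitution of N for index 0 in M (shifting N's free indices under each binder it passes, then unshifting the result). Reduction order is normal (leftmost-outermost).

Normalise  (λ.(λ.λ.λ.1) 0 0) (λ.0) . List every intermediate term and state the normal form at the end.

  start: (λ.(λ.λ.λ.1) 0 0) (λ.0)
  [1] (λ.λ.λ.1) (λ.0) (λ.0)
  [2] (λ.λ.1) (λ.0)
  [3] λ.λ.0

Answer: normal form = λ.λ.0  (in 3 steps)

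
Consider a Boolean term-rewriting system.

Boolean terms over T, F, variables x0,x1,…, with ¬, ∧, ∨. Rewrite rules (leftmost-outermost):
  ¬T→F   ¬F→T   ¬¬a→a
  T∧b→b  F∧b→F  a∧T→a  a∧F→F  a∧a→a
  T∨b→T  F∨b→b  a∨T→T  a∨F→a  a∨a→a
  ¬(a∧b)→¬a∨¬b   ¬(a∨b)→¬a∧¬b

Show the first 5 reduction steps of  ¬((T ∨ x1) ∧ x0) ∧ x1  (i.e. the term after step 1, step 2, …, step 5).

  start: ¬((T ∨ x1) ∧ x0) ∧ x1
  →1  (¬(T ∨ x1) ∨ ¬x0) ∧ x1
  →2  ((¬T ∧ ¬x1) ∨ ¬x0) ∧ x1
  →3  ((F ∧ ¬x1) ∨ ¬x0) ∧ x1
  →4  (F ∨ ¬x0) ∧ x1
  →5  ¬x0 ∧ x1

Answer: after 5 steps: ¬x0 ∧ x1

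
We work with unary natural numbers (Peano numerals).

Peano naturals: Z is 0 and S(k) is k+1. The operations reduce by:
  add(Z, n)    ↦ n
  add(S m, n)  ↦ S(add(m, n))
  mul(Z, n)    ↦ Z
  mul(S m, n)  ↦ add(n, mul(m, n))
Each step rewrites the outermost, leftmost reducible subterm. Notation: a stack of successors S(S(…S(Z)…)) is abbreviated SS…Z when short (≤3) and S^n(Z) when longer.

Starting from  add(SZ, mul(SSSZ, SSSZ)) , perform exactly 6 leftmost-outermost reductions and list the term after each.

Answer: after 6 steps: S(S(S(S(add(Z, mul(SSZ, SSSZ))))))

Working:
  start: add(SZ, mul(SSSZ, SSSZ))
  [1] S(add(Z, mul(SSSZ, SSSZ)))
  [2] S(mul(SSSZ, SSSZ))
  [3] S(add(SSSZ, mul(SSZ, SSSZ)))
  [4] S(S(add(SSZ, mul(SSZ, SSSZ))))
  [5] S(S(S(add(SZ, mul(SSZ, SSSZ)))))
  [6] S(S(S(S(add(Z, mul(SSZ, SSSZ))))))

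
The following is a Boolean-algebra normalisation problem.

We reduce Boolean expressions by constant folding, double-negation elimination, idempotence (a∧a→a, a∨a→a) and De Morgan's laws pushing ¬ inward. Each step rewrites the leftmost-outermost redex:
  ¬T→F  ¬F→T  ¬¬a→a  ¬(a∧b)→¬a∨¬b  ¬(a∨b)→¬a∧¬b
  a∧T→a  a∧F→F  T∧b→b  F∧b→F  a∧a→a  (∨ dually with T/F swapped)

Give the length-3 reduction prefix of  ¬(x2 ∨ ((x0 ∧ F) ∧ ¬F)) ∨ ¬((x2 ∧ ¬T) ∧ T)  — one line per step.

  start: ¬(x2 ∨ ((x0 ∧ F) ∧ ¬F)) ∨ ¬((x2 ∧ ¬T) ∧ T)
  [1] (¬x2 ∧ ¬((x0 ∧ F) ∧ ¬F)) ∨ ¬((x2 ∧ ¬T) ∧ T)
  [2] (¬x2 ∧ (¬(x0 ∧ F) ∨ ¬¬F)) ∨ ¬((x2 ∧ ¬T) ∧ T)
  [3] (¬x2 ∧ ((¬x0 ∨ ¬F) ∨ ¬¬F)) ∨ ¬((x2 ∧ ¬T) ∧ T)

Answer: after 3 steps: (¬x2 ∧ ((¬x0 ∨ ¬F) ∨ ¬¬F)) ∨ ¬((x2 ∧ ¬T) ∧ T)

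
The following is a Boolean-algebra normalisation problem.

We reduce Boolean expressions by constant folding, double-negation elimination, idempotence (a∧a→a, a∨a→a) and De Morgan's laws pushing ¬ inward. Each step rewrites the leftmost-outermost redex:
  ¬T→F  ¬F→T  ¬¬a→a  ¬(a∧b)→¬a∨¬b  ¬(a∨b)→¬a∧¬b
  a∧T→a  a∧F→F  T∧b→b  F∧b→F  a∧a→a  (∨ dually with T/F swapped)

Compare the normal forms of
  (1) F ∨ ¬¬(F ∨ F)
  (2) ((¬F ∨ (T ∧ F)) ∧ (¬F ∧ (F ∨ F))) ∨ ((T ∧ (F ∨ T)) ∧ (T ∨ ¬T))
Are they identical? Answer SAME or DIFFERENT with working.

Answer: DIFFERENT — A ⇓ F, B ⇓ T

Derivation:
Term A:
  start: F ∨ ¬¬(F ∨ F)
  step 1: ¬¬(F ∨ F)
  step 2: F ∨ F
  step 3: F

Term B:
  start: ((¬F ∨ (T ∧ F)) ∧ (¬F ∧ (F ∨ F))) ∨ ((T ∧ (F ∨ T)) ∧ (T ∨ ¬T))
  step 1: ((T ∨ (T ∧ F)) ∧ (¬F ∧ (F ∨ F))) ∨ ((T ∧ (F ∨ T)) ∧ (T ∨ ¬T))
  step 2: (T ∧ (¬F ∧ (F ∨ F))) ∨ ((T ∧ (F ∨ T)) ∧ (T ∨ ¬T))
  step 3: (¬F ∧ (F ∨ F)) ∨ ((T ∧ (F ∨ T)) ∧ (T ∨ ¬T))
  step 4: (T ∧ (F ∨ F)) ∨ ((T ∧ (F ∨ T)) ∧ (T ∨ ¬T))
  step 5: (F ∨ F) ∨ ((T ∧ (F ∨ T)) ∧ (T ∨ ¬T))
  step 6: F ∨ ((T ∧ (F ∨ T)) ∧ (T ∨ ¬T))
  step 7: (T ∧ (F ∨ T)) ∧ (T ∨ ¬T)
  step 8: (F ∨ T) ∧ (T ∨ ¬T)
  step 9: T ∧ (T ∨ ¬T)
  step 10: T ∨ ¬T
  step 11: T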